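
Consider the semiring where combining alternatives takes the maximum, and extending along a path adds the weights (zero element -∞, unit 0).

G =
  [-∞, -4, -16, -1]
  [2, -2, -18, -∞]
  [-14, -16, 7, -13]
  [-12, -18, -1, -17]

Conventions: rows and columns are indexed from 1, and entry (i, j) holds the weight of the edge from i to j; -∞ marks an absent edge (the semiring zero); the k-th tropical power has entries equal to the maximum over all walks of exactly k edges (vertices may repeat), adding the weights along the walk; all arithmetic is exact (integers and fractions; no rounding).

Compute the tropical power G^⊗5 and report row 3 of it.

G^⊗2:
  [-2, -6, -2, -18]
  [0, -2, -11, 1]
  [-7, -9, 14, -6]
  [-15, -16, 6, -13]
G^⊗3:
  [-4, -6, 5, -3]
  [0, -4, 0, -1]
  [0, -2, 21, 1]
  [-8, -10, 13, -7]
G^⊗4:
  [-4, -8, 12, -5]
  [-2, -4, 7, -1]
  [7, 5, 28, 8]
  [-1, -3, 20, 0]
G^⊗5:
  [-2, -4, 19, -1]
  [-2, -6, 14, -3]
  [14, 12, 35, 15]
  [6, 4, 27, 7]
Answer: row 3 of G^⊗5 = [14, 12, 35, 15]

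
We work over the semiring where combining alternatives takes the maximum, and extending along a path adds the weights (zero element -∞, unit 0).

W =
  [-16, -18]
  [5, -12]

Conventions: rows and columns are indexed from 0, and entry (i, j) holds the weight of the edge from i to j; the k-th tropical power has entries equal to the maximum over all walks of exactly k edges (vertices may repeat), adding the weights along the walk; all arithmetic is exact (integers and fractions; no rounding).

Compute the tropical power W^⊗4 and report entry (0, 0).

W^⊗2:
  [-13, -30]
  [-7, -13]
W^⊗3:
  [-25, -31]
  [-8, -25]
W^⊗4:
  [-26, -43]
  [-20, -26]
Key observation: the optimum is the walk 0->1->0->1->0, with weight (-18) + 5 + (-18) + 5 = -26.
Optimal value attained by: walk 0->1->0->1->0.
Answer: (W^⊗4)[0][0] = -26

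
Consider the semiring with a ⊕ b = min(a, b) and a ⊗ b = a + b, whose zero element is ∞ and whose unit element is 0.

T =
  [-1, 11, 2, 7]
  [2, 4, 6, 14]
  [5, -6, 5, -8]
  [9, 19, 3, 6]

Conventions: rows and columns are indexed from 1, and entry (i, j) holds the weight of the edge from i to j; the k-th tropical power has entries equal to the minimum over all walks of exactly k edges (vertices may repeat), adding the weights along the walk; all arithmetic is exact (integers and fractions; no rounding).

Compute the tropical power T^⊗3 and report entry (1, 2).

T^⊗2:
  [-2, -4, 1, -6]
  [1, 0, 4, -2]
  [-4, -2, -5, -3]
  [8, -3, 8, -5]
T^⊗3:
  [-3, -5, -3, -7]
  [0, -2, 1, -4]
  [-5, -11, -2, -13]
  [-1, 1, -2, 0]
Key observation: the optimum is the walk 1->1->3->2, with weight (-1) + 2 + (-6) = -5.
Optimal value attained by: walk 1->1->3->2.
Answer: (T^⊗3)[1][2] = -5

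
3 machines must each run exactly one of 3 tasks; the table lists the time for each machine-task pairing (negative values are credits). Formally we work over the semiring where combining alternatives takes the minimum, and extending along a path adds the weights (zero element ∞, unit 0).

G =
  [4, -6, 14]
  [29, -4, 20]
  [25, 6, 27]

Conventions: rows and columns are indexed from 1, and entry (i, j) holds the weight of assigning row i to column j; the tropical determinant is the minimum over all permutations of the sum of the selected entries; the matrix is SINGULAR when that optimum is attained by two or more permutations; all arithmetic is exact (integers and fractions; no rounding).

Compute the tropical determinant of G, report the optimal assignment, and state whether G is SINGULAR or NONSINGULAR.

σ = (1, 2, 3): 4 + (-4) + 27 = 27
σ = (1, 3, 2): 4 + 20 + 6 = 30
σ = (2, 1, 3): (-6) + 29 + 27 = 50
σ = (2, 3, 1): (-6) + 20 + 25 = 39
σ = (3, 1, 2): 14 + 29 + 6 = 49
σ = (3, 2, 1): 14 + (-4) + 25 = 35
Optimal value attained by: σ = (1, 2, 3).
Answer: det⊕(G) = 27; verdict: NONSINGULAR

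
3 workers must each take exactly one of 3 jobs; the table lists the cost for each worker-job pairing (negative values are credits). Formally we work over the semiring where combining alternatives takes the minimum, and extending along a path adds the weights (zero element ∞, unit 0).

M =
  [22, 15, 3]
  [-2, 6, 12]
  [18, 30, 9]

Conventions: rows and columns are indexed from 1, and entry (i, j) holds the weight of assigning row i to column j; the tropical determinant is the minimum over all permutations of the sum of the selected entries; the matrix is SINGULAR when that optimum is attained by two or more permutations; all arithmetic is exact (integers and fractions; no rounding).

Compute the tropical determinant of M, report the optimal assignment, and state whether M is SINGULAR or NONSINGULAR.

σ = (1, 2, 3): 22 + 6 + 9 = 37
σ = (1, 3, 2): 22 + 12 + 30 = 64
σ = (2, 1, 3): 15 + (-2) + 9 = 22
σ = (2, 3, 1): 15 + 12 + 18 = 45
σ = (3, 1, 2): 3 + (-2) + 30 = 31
σ = (3, 2, 1): 3 + 6 + 18 = 27
Optimal value attained by: σ = (2, 1, 3).
Answer: det⊕(M) = 22; verdict: NONSINGULAR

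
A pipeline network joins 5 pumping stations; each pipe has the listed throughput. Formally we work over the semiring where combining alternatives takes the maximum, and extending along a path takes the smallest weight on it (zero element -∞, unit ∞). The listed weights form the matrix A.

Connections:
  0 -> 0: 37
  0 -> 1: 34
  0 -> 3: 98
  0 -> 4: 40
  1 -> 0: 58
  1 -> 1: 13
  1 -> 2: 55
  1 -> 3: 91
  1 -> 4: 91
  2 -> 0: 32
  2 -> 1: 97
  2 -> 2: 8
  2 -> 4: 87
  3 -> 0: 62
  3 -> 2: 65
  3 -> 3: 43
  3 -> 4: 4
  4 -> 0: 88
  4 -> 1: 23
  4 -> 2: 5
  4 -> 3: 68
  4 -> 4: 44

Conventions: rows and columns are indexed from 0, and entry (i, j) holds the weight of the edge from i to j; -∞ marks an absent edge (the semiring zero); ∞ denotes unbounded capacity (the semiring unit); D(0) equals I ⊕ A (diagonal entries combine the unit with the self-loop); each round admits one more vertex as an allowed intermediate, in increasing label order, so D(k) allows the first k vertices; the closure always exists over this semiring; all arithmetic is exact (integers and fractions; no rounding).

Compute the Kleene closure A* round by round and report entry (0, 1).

D(0):
  [∞, 34, -∞, 98, 40]
  [58, ∞, 55, 91, 91]
  [32, 97, ∞, -∞, 87]
  [62, -∞, 65, ∞, 4]
  [88, 23, 5, 68, ∞]
D(1):
  [∞, 34, -∞, 98, 40]
  [58, ∞, 55, 91, 91]
  [32, 97, ∞, 32, 87]
  [62, 34, 65, ∞, 40]
  [88, 34, 5, 88, ∞]
D(2):
  [∞, 34, 34, 98, 40]
  [58, ∞, 55, 91, 91]
  [58, 97, ∞, 91, 91]
  [62, 34, 65, ∞, 40]
  [88, 34, 34, 88, ∞]
D(3):
  [∞, 34, 34, 98, 40]
  [58, ∞, 55, 91, 91]
  [58, 97, ∞, 91, 91]
  [62, 65, 65, ∞, 65]
  [88, 34, 34, 88, ∞]
D(4):
  [∞, 65, 65, 98, 65]
  [62, ∞, 65, 91, 91]
  [62, 97, ∞, 91, 91]
  [62, 65, 65, ∞, 65]
  [88, 65, 65, 88, ∞]
D(5):
  [∞, 65, 65, 98, 65]
  [88, ∞, 65, 91, 91]
  [88, 97, ∞, 91, 91]
  [65, 65, 65, ∞, 65]
  [88, 65, 65, 88, ∞]
Answer: A*[0][1] = 65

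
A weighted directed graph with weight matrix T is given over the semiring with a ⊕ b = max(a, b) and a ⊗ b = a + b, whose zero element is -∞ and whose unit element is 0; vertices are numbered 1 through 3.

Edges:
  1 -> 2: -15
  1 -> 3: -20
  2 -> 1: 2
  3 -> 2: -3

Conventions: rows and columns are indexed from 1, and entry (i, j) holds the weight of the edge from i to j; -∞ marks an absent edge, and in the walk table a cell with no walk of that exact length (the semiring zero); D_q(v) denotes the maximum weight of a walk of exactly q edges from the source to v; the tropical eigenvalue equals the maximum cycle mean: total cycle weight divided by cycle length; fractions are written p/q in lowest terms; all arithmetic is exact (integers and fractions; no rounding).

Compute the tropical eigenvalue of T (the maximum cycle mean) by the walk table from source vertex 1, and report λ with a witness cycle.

q=0: [0, -∞, -∞]
q=1: [-∞, -15, -20]
q=2: [-13, -23, -∞]
q=3: [-21, -28, -33]
Optimal cycle mean attained by: cycle 1->2->1, total (-15) + 2, length 2.
Answer: λ = -13/2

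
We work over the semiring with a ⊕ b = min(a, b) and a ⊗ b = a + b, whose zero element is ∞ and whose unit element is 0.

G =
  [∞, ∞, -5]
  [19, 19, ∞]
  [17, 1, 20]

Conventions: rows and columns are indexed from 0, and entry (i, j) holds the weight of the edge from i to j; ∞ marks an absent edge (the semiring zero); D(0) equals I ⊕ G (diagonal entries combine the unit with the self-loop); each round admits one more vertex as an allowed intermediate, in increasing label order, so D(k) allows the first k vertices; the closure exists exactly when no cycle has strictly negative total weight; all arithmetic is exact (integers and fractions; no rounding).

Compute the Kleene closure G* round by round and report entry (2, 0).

D(0):
  [0, ∞, -5]
  [19, 0, ∞]
  [17, 1, 0]
D(1):
  [0, ∞, -5]
  [19, 0, 14]
  [17, 1, 0]
D(2):
  [0, ∞, -5]
  [19, 0, 14]
  [17, 1, 0]
D(3):
  [0, -4, -5]
  [19, 0, 14]
  [17, 1, 0]
Answer: G*[2][0] = 17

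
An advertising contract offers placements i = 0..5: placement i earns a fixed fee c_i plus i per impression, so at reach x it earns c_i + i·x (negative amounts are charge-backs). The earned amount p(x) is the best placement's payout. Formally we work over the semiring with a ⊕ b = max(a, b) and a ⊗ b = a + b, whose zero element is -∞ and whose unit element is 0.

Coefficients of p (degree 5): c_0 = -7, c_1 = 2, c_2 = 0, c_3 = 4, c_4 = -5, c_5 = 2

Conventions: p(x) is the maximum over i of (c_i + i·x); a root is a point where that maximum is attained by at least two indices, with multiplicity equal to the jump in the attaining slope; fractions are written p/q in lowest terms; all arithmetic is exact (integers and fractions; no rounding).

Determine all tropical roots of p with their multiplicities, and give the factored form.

hull edge (i=0, c=-7) to (i=1, c=2): slope 9, span 1
hull edge (i=1, c=2) to (i=3, c=4): slope 1, span 2
hull edge (i=3, c=4) to (i=5, c=2): slope -1, span 2
Factored form: p(x) = 2 ⊗ (x ⊕ (-9)) ⊗ (x ⊕ (-1)) ⊗ (x ⊕ (-1)) ⊗ (x ⊕ 1) ⊗ (x ⊕ 1)
Answer: roots = -9 (mult 1), -1 (mult 2), 1 (mult 2)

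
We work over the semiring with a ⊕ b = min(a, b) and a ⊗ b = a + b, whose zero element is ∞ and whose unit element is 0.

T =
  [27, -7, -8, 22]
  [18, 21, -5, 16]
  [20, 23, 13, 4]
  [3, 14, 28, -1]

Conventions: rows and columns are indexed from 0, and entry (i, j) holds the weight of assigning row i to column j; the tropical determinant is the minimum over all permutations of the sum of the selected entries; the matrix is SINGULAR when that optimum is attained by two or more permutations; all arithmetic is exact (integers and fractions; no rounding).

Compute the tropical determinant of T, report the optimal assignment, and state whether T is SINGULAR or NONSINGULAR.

σ = (0, 1, 2, 3): 27 + 21 + 13 + (-1) = 60
σ = (0, 1, 3, 2): 27 + 21 + 4 + 28 = 80
σ = (0, 2, 1, 3): 27 + (-5) + 23 + (-1) = 44
σ = (0, 2, 3, 1): 27 + (-5) + 4 + 14 = 40
σ = (0, 3, 1, 2): 27 + 16 + 23 + 28 = 94
σ = (0, 3, 2, 1): 27 + 16 + 13 + 14 = 70
σ = (1, 0, 2, 3): (-7) + 18 + 13 + (-1) = 23
σ = (1, 0, 3, 2): (-7) + 18 + 4 + 28 = 43
σ = (1, 2, 0, 3): (-7) + (-5) + 20 + (-1) = 7
σ = (1, 2, 3, 0): (-7) + (-5) + 4 + 3 = -5
σ = (1, 3, 0, 2): (-7) + 16 + 20 + 28 = 57
σ = (1, 3, 2, 0): (-7) + 16 + 13 + 3 = 25
σ = (2, 0, 1, 3): (-8) + 18 + 23 + (-1) = 32
σ = (2, 0, 3, 1): (-8) + 18 + 4 + 14 = 28
σ = (2, 1, 0, 3): (-8) + 21 + 20 + (-1) = 32
σ = (2, 1, 3, 0): (-8) + 21 + 4 + 3 = 20
σ = (2, 3, 0, 1): (-8) + 16 + 20 + 14 = 42
σ = (2, 3, 1, 0): (-8) + 16 + 23 + 3 = 34
σ = (3, 0, 1, 2): 22 + 18 + 23 + 28 = 91
σ = (3, 0, 2, 1): 22 + 18 + 13 + 14 = 67
σ = (3, 1, 0, 2): 22 + 21 + 20 + 28 = 91
σ = (3, 1, 2, 0): 22 + 21 + 13 + 3 = 59
σ = (3, 2, 0, 1): 22 + (-5) + 20 + 14 = 51
σ = (3, 2, 1, 0): 22 + (-5) + 23 + 3 = 43
Optimal value attained by: σ = (1, 2, 3, 0).
Answer: det⊕(T) = -5; verdict: NONSINGULAR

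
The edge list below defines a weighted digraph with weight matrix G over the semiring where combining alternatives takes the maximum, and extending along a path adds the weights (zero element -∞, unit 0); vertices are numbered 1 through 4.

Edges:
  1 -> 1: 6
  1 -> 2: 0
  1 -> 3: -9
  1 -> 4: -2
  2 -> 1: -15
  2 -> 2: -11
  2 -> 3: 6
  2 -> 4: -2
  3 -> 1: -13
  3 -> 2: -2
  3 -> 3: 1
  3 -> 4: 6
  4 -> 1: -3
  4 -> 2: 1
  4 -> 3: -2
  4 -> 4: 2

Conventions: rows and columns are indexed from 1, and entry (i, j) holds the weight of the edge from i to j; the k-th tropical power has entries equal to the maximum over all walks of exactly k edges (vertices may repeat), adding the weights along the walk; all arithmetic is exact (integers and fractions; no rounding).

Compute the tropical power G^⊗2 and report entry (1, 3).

G^⊗2:
  [12, 6, 6, 4]
  [-5, 4, 7, 12]
  [3, 7, 4, 8]
  [3, 3, 7, 4]
Key observation: the optimum is the walk 1->2->3, with weight 0 + 6 = 6.
Optimal value attained by: walk 1->2->3.
Answer: (G^⊗2)[1][3] = 6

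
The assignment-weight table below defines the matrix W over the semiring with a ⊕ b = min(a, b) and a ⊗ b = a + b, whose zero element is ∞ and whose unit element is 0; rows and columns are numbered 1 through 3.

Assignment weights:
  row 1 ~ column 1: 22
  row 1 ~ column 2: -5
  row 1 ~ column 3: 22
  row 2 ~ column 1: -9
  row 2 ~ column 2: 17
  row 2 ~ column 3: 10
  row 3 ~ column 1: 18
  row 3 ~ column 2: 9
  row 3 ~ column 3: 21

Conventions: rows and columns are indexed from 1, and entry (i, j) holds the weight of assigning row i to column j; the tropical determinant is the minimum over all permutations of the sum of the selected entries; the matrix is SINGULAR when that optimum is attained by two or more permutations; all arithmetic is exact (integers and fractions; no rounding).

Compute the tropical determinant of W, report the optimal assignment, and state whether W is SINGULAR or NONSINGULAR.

σ = (1, 2, 3): 22 + 17 + 21 = 60
σ = (1, 3, 2): 22 + 10 + 9 = 41
σ = (2, 1, 3): (-5) + (-9) + 21 = 7
σ = (2, 3, 1): (-5) + 10 + 18 = 23
σ = (3, 1, 2): 22 + (-9) + 9 = 22
σ = (3, 2, 1): 22 + 17 + 18 = 57
Optimal value attained by: σ = (2, 1, 3).
Answer: det⊕(W) = 7; verdict: NONSINGULAR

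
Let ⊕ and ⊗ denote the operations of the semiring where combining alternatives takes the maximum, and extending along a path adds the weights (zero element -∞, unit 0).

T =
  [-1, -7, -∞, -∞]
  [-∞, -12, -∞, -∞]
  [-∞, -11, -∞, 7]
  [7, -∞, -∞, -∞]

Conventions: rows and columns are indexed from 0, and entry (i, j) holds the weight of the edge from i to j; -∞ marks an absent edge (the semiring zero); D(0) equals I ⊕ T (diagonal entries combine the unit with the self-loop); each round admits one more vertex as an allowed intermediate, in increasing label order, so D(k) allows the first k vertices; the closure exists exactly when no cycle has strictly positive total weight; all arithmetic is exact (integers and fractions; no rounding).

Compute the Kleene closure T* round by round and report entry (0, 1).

D(0):
  [0, -7, -∞, -∞]
  [-∞, 0, -∞, -∞]
  [-∞, -11, 0, 7]
  [7, -∞, -∞, 0]
D(1):
  [0, -7, -∞, -∞]
  [-∞, 0, -∞, -∞]
  [-∞, -11, 0, 7]
  [7, 0, -∞, 0]
D(2):
  [0, -7, -∞, -∞]
  [-∞, 0, -∞, -∞]
  [-∞, -11, 0, 7]
  [7, 0, -∞, 0]
D(3):
  [0, -7, -∞, -∞]
  [-∞, 0, -∞, -∞]
  [-∞, -11, 0, 7]
  [7, 0, -∞, 0]
D(4):
  [0, -7, -∞, -∞]
  [-∞, 0, -∞, -∞]
  [14, 7, 0, 7]
  [7, 0, -∞, 0]
Answer: T*[0][1] = -7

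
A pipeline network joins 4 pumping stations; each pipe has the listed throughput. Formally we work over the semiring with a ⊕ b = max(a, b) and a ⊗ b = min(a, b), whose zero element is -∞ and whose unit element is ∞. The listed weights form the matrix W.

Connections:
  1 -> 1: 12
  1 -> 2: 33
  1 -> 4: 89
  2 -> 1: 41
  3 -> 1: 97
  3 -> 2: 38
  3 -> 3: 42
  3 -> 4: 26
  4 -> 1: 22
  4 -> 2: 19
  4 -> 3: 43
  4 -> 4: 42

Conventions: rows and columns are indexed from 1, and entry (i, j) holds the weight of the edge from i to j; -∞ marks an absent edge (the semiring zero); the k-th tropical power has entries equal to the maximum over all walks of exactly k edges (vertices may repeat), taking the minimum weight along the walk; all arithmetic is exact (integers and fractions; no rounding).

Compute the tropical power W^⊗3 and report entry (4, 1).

W^⊗2:
  [33, 19, 43, 42]
  [12, 33, -∞, 41]
  [42, 38, 42, 89]
  [43, 38, 42, 42]
W^⊗3:
  [43, 38, 42, 42]
  [33, 19, 41, 41]
  [42, 38, 43, 42]
  [42, 38, 42, 43]
Key observation: the optimum is the walk 4->3->3->1, with weight 43 min 42 min 97 = 42.
Optimal value attained by: walk 4->3->3->1.
Answer: (W^⊗3)[4][1] = 42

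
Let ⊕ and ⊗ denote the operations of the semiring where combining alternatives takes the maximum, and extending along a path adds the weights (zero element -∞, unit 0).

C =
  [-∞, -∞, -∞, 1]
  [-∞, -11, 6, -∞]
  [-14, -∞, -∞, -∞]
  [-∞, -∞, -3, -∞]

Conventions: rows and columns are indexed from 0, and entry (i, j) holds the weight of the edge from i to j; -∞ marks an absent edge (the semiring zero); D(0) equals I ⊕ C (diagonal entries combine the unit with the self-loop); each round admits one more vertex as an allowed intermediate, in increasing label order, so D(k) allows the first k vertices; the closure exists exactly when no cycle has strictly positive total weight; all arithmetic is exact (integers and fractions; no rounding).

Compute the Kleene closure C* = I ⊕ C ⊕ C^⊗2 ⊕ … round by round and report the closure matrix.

D(0):
  [0, -∞, -∞, 1]
  [-∞, 0, 6, -∞]
  [-14, -∞, 0, -∞]
  [-∞, -∞, -3, 0]
D(1):
  [0, -∞, -∞, 1]
  [-∞, 0, 6, -∞]
  [-14, -∞, 0, -13]
  [-∞, -∞, -3, 0]
D(2):
  [0, -∞, -∞, 1]
  [-∞, 0, 6, -∞]
  [-14, -∞, 0, -13]
  [-∞, -∞, -3, 0]
D(3):
  [0, -∞, -∞, 1]
  [-8, 0, 6, -7]
  [-14, -∞, 0, -13]
  [-17, -∞, -3, 0]
D(4):
  [0, -∞, -2, 1]
  [-8, 0, 6, -7]
  [-14, -∞, 0, -13]
  [-17, -∞, -3, 0]
Answer: C* = [[0, -∞, -2, 1], [-8, 0, 6, -7], [-14, -∞, 0, -13], [-17, -∞, -3, 0]]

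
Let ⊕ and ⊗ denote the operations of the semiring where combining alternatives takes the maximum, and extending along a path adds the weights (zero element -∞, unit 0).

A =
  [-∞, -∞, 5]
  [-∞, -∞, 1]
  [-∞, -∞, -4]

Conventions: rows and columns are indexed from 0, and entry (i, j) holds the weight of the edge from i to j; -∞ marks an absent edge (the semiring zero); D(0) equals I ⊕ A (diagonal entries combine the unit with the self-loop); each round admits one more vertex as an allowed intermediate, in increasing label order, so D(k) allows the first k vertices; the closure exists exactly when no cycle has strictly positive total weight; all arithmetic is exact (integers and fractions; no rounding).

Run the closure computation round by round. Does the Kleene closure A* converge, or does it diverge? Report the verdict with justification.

D(0):
  [0, -∞, 5]
  [-∞, 0, 1]
  [-∞, -∞, 0]
D(1):
  [0, -∞, 5]
  [-∞, 0, 1]
  [-∞, -∞, 0]
D(2):
  [0, -∞, 5]
  [-∞, 0, 1]
  [-∞, -∞, 0]
D(3):
  [0, -∞, 5]
  [-∞, 0, 1]
  [-∞, -∞, 0]
Key observation: every diagonal entry stays at the unit through all rounds, so no improving cycle exists.
Answer: CONVERGES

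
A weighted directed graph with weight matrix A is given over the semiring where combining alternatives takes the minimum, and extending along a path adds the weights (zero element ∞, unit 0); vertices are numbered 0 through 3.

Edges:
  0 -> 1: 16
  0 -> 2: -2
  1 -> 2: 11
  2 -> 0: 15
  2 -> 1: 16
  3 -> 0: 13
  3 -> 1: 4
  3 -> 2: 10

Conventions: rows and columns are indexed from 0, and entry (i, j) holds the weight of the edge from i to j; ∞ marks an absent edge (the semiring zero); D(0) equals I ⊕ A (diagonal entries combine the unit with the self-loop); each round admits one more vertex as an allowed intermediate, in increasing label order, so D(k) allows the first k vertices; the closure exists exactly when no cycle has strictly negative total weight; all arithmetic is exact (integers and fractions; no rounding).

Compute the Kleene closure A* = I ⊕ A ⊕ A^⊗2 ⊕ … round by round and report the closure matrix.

D(0):
  [0, 16, -2, ∞]
  [∞, 0, 11, ∞]
  [15, 16, 0, ∞]
  [13, 4, 10, 0]
D(1):
  [0, 16, -2, ∞]
  [∞, 0, 11, ∞]
  [15, 16, 0, ∞]
  [13, 4, 10, 0]
D(2):
  [0, 16, -2, ∞]
  [∞, 0, 11, ∞]
  [15, 16, 0, ∞]
  [13, 4, 10, 0]
D(3):
  [0, 14, -2, ∞]
  [26, 0, 11, ∞]
  [15, 16, 0, ∞]
  [13, 4, 10, 0]
D(4):
  [0, 14, -2, ∞]
  [26, 0, 11, ∞]
  [15, 16, 0, ∞]
  [13, 4, 10, 0]
Answer: A* = [[0, 14, -2, ∞], [26, 0, 11, ∞], [15, 16, 0, ∞], [13, 4, 10, 0]]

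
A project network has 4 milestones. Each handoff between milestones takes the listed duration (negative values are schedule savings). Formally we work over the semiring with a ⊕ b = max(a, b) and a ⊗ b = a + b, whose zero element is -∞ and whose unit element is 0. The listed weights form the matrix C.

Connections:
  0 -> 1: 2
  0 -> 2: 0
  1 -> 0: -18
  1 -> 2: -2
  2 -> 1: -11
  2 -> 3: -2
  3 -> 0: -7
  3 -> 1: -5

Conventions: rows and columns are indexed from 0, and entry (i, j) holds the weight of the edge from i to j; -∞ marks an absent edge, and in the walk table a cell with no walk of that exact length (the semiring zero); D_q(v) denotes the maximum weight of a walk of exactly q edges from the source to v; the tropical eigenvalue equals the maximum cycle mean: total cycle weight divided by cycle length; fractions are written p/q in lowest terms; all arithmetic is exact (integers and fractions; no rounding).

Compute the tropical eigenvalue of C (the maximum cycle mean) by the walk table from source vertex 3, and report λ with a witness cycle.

q=0: [-∞, -∞, -∞, 0]
q=1: [-7, -5, -∞, -∞]
q=2: [-23, -5, -7, -∞]
q=3: [-23, -18, -7, -9]
q=4: [-16, -14, -20, -9]
Optimal cycle mean attained by: cycle 0->1->2->3->0, total 2 + (-2) + (-2) + (-7), length 4.
Answer: λ = -9/4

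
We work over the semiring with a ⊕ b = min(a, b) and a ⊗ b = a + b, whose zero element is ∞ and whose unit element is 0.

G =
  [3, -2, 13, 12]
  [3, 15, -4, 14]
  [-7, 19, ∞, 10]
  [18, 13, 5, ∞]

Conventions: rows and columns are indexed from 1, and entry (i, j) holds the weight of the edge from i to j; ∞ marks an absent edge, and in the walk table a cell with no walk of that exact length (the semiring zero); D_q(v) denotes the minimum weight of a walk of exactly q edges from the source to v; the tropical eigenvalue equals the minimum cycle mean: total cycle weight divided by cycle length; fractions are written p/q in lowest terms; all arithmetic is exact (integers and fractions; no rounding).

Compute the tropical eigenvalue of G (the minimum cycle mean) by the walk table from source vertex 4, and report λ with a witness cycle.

q=0: [∞, ∞, ∞, 0]
q=1: [18, 13, 5, ∞]
q=2: [-2, 16, 9, 15]
q=3: [1, -4, 11, 10]
q=4: [-1, -1, -8, 10]
Optimal cycle mean attained by: cycle 1->2->3->1, total (-2) + (-4) + (-7), length 3.
Answer: λ = -13/3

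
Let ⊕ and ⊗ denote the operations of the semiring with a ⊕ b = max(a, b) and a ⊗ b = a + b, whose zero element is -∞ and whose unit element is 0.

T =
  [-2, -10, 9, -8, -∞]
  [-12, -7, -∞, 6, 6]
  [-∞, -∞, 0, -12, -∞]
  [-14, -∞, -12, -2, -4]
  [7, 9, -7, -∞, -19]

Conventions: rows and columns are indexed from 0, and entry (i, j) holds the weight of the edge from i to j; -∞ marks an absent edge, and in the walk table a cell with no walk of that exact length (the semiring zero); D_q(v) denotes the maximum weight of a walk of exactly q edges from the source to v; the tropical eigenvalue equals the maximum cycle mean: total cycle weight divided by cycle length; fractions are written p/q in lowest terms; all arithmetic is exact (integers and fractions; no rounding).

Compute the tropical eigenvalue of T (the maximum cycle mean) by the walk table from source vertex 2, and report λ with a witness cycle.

q=0: [-∞, -∞, 0, -∞, -∞]
q=1: [-∞, -∞, 0, -12, -∞]
q=2: [-26, -∞, 0, -12, -16]
q=3: [-9, -7, 0, -12, -16]
q=4: [-9, -7, 0, -1, -1]
q=5: [6, 8, 0, -1, -1]
Optimal cycle mean attained by: cycle 1->4->1, total 6 + 9, length 2.
Answer: λ = 15/2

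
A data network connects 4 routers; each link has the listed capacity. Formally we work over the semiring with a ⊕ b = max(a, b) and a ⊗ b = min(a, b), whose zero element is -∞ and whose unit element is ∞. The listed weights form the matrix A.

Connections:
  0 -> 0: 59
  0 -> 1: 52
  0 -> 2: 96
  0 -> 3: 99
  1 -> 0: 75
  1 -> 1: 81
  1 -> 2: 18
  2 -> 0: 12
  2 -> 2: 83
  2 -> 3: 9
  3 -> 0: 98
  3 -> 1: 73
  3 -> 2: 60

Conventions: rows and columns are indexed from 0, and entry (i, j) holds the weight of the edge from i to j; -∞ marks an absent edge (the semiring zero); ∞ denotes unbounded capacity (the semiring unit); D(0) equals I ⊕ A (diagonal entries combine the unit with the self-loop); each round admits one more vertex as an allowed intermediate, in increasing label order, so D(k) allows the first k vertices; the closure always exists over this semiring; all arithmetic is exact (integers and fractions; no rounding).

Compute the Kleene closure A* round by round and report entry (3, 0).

D(0):
  [∞, 52, 96, 99]
  [75, ∞, 18, -∞]
  [12, -∞, ∞, 9]
  [98, 73, 60, ∞]
D(1):
  [∞, 52, 96, 99]
  [75, ∞, 75, 75]
  [12, 12, ∞, 12]
  [98, 73, 96, ∞]
D(2):
  [∞, 52, 96, 99]
  [75, ∞, 75, 75]
  [12, 12, ∞, 12]
  [98, 73, 96, ∞]
D(3):
  [∞, 52, 96, 99]
  [75, ∞, 75, 75]
  [12, 12, ∞, 12]
  [98, 73, 96, ∞]
D(4):
  [∞, 73, 96, 99]
  [75, ∞, 75, 75]
  [12, 12, ∞, 12]
  [98, 73, 96, ∞]
Answer: A*[3][0] = 98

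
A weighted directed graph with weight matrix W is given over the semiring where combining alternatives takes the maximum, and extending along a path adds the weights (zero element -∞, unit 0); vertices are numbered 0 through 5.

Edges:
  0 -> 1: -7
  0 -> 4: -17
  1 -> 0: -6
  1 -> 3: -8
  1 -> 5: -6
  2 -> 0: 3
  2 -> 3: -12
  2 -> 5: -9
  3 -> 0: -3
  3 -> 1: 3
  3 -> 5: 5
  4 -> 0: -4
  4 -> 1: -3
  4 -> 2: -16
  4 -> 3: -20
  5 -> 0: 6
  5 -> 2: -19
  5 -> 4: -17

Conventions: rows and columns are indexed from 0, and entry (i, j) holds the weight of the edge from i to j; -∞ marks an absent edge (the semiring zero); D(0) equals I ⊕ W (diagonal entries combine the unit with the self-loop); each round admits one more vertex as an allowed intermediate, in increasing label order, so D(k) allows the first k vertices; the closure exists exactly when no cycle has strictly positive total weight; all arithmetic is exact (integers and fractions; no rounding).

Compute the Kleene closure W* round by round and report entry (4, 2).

D(0):
  [0, -7, -∞, -∞, -17, -∞]
  [-6, 0, -∞, -8, -∞, -6]
  [3, -∞, 0, -12, -∞, -9]
  [-3, 3, -∞, 0, -∞, 5]
  [-4, -3, -16, -20, 0, -∞]
  [6, -∞, -19, -∞, -17, 0]
D(1):
  [0, -7, -∞, -∞, -17, -∞]
  [-6, 0, -∞, -8, -23, -6]
  [3, -4, 0, -12, -14, -9]
  [-3, 3, -∞, 0, -20, 5]
  [-4, -3, -16, -20, 0, -∞]
  [6, -1, -19, -∞, -11, 0]
D(2):
  [0, -7, -∞, -15, -17, -13]
  [-6, 0, -∞, -8, -23, -6]
  [3, -4, 0, -12, -14, -9]
  [-3, 3, -∞, 0, -20, 5]
  [-4, -3, -16, -11, 0, -9]
  [6, -1, -19, -9, -11, 0]
D(3):
  [0, -7, -∞, -15, -17, -13]
  [-6, 0, -∞, -8, -23, -6]
  [3, -4, 0, -12, -14, -9]
  [-3, 3, -∞, 0, -20, 5]
  [-4, -3, -16, -11, 0, -9]
  [6, -1, -19, -9, -11, 0]
D(4):
  [0, -7, -∞, -15, -17, -10]
  [-6, 0, -∞, -8, -23, -3]
  [3, -4, 0, -12, -14, -7]
  [-3, 3, -∞, 0, -20, 5]
  [-4, -3, -16, -11, 0, -6]
  [6, -1, -19, -9, -11, 0]
D(5):
  [0, -7, -33, -15, -17, -10]
  [-6, 0, -39, -8, -23, -3]
  [3, -4, 0, -12, -14, -7]
  [-3, 3, -36, 0, -20, 5]
  [-4, -3, -16, -11, 0, -6]
  [6, -1, -19, -9, -11, 0]
D(6):
  [0, -7, -29, -15, -17, -10]
  [3, 0, -22, -8, -14, -3]
  [3, -4, 0, -12, -14, -7]
  [11, 4, -14, 0, -6, 5]
  [0, -3, -16, -11, 0, -6]
  [6, -1, -19, -9, -11, 0]
Answer: W*[4][2] = -16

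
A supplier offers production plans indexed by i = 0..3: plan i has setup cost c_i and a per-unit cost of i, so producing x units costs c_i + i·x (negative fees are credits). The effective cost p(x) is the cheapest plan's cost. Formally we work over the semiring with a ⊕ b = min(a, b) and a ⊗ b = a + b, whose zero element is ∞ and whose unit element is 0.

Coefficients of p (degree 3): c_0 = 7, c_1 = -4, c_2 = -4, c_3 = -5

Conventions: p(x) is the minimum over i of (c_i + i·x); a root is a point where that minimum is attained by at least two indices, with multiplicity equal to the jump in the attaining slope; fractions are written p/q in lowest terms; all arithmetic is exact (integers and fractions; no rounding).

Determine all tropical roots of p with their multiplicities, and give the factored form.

hull edge (i=0, c=7) to (i=1, c=-4): slope -11, span 1
hull edge (i=1, c=-4) to (i=3, c=-5): slope -1/2, span 2
Factored form: p(x) = -5 ⊗ (x ⊕ 1/2) ⊗ (x ⊕ 1/2) ⊗ (x ⊕ 11)
Answer: roots = 1/2 (mult 2), 11 (mult 1)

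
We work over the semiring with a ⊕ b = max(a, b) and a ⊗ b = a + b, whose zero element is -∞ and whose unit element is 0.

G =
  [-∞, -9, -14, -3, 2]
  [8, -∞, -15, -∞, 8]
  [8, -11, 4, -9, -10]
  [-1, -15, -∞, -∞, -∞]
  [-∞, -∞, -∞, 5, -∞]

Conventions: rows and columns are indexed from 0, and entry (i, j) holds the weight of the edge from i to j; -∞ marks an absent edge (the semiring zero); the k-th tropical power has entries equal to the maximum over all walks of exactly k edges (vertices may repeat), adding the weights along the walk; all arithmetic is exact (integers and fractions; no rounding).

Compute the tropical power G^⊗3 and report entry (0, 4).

G^⊗2:
  [-1, -18, -10, 7, -1]
  [-7, -1, -6, 13, 10]
  [12, -1, 8, 5, 10]
  [-7, -10, -15, -4, 1]
  [4, -10, -∞, -∞, -∞]
G^⊗3:
  [6, -8, -6, 4, 1]
  [12, -2, -2, 15, 7]
  [16, 3, 12, 15, 14]
  [-2, -16, -11, 6, -2]
  [-2, -5, -10, 1, 6]
Key observation: the optimum is the walk 0->1->0->4, with weight (-9) + 8 + 2 = 1.
Optimal value attained by: walk 0->1->0->4.
Answer: (G^⊗3)[0][4] = 1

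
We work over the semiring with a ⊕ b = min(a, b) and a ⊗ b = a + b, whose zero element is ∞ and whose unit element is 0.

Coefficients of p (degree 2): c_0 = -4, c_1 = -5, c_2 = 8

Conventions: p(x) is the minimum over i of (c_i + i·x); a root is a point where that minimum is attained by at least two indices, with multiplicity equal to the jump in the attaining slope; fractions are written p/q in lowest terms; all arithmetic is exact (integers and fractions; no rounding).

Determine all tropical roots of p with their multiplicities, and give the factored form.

hull edge (i=0, c=-4) to (i=1, c=-5): slope -1, span 1
hull edge (i=1, c=-5) to (i=2, c=8): slope 13, span 1
Factored form: p(x) = 8 ⊗ (x ⊕ (-13)) ⊗ (x ⊕ 1)
Answer: roots = -13 (mult 1), 1 (mult 1)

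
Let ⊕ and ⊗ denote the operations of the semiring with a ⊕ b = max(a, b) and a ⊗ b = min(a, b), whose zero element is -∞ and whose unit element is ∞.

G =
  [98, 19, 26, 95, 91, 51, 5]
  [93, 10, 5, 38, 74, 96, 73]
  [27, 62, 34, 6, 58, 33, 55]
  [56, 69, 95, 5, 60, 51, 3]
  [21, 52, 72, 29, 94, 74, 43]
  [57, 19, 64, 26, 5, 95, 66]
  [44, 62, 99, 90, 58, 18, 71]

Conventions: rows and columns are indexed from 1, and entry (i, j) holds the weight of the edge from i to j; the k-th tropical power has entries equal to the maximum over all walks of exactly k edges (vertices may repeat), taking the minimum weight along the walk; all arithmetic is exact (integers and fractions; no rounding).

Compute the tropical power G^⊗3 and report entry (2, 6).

G^⊗2:
  [98, 69, 95, 95, 91, 74, 51]
  [93, 62, 73, 93, 91, 95, 71]
  [62, 55, 58, 55, 62, 62, 62]
  [69, 62, 60, 56, 69, 69, 69]
  [57, 62, 72, 43, 94, 74, 66]
  [57, 62, 66, 66, 58, 95, 66]
  [62, 69, 90, 71, 62, 62, 71]
G^⊗3:
  [98, 69, 95, 95, 91, 74, 69]
  [93, 69, 93, 93, 91, 95, 71]
  [62, 62, 62, 62, 62, 62, 62]
  [69, 62, 69, 69, 69, 69, 69]
  [62, 62, 72, 66, 94, 74, 66]
  [62, 66, 66, 66, 62, 95, 66]
  [69, 69, 71, 71, 69, 69, 71]
Key observation: the optimum is the walk 2->6->6->6, with weight 96 min 95 min 95 = 95.
Optimal value attained by: walk 2->6->6->6.
Answer: (G^⊗3)[2][6] = 95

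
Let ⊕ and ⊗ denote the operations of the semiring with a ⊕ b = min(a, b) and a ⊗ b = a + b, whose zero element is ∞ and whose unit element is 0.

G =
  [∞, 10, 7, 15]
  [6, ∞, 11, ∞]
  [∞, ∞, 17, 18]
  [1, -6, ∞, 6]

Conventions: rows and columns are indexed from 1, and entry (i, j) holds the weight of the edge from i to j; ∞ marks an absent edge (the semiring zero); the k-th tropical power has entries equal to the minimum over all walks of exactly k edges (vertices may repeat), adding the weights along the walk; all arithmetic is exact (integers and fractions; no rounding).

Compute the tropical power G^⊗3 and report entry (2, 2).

G^⊗2:
  [16, 9, 21, 21]
  [∞, 16, 13, 21]
  [19, 12, 34, 24]
  [0, 0, 5, 12]
G^⊗3:
  [15, 15, 20, 27]
  [22, 15, 27, 27]
  [18, 18, 23, 30]
  [6, 6, 7, 15]
Key observation: the optimum is the walk 2->1->4->2, with weight 6 + 15 + (-6) = 15.
Optimal value attained by: walk 2->1->4->2.
Answer: (G^⊗3)[2][2] = 15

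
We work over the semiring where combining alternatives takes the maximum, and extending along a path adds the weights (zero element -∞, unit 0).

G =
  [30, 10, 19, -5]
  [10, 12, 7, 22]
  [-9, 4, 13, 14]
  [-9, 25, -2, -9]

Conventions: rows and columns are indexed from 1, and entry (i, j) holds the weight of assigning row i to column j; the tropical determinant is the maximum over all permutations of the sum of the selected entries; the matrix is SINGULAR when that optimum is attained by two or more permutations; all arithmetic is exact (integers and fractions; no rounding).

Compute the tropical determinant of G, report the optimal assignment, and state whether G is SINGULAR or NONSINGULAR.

σ = (1, 2, 3, 4): 30 + 12 + 13 + (-9) = 46
σ = (1, 2, 4, 3): 30 + 12 + 14 + (-2) = 54
σ = (1, 3, 2, 4): 30 + 7 + 4 + (-9) = 32
σ = (1, 3, 4, 2): 30 + 7 + 14 + 25 = 76
σ = (1, 4, 2, 3): 30 + 22 + 4 + (-2) = 54
σ = (1, 4, 3, 2): 30 + 22 + 13 + 25 = 90
σ = (2, 1, 3, 4): 10 + 10 + 13 + (-9) = 24
σ = (2, 1, 4, 3): 10 + 10 + 14 + (-2) = 32
σ = (2, 3, 1, 4): 10 + 7 + (-9) + (-9) = -1
σ = (2, 3, 4, 1): 10 + 7 + 14 + (-9) = 22
σ = (2, 4, 1, 3): 10 + 22 + (-9) + (-2) = 21
σ = (2, 4, 3, 1): 10 + 22 + 13 + (-9) = 36
σ = (3, 1, 2, 4): 19 + 10 + 4 + (-9) = 24
σ = (3, 1, 4, 2): 19 + 10 + 14 + 25 = 68
σ = (3, 2, 1, 4): 19 + 12 + (-9) + (-9) = 13
σ = (3, 2, 4, 1): 19 + 12 + 14 + (-9) = 36
σ = (3, 4, 1, 2): 19 + 22 + (-9) + 25 = 57
σ = (3, 4, 2, 1): 19 + 22 + 4 + (-9) = 36
σ = (4, 1, 2, 3): (-5) + 10 + 4 + (-2) = 7
σ = (4, 1, 3, 2): (-5) + 10 + 13 + 25 = 43
σ = (4, 2, 1, 3): (-5) + 12 + (-9) + (-2) = -4
σ = (4, 2, 3, 1): (-5) + 12 + 13 + (-9) = 11
σ = (4, 3, 1, 2): (-5) + 7 + (-9) + 25 = 18
σ = (4, 3, 2, 1): (-5) + 7 + 4 + (-9) = -3
Optimal value attained by: σ = (1, 4, 3, 2).
Answer: det⊕(G) = 90; verdict: NONSINGULAR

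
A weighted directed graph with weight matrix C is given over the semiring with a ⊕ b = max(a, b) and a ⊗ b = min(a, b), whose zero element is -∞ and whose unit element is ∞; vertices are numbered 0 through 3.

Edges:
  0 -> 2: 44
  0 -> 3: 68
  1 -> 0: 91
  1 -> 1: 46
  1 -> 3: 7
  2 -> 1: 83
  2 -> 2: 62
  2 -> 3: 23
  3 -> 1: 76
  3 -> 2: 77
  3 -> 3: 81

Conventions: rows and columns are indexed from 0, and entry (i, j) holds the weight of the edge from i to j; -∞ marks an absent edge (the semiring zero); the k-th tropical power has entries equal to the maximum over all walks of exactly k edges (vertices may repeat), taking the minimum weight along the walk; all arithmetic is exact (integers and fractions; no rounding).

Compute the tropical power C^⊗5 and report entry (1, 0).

C^⊗2:
  [-∞, 68, 68, 68]
  [46, 46, 44, 68]
  [83, 62, 62, 23]
  [76, 77, 77, 81]
C^⊗3:
  [68, 68, 68, 68]
  [46, 68, 68, 68]
  [62, 62, 62, 68]
  [77, 77, 77, 81]
C^⊗4:
  [68, 68, 68, 68]
  [68, 68, 68, 68]
  [62, 68, 68, 68]
  [77, 77, 77, 81]
C^⊗5:
  [68, 68, 68, 68]
  [68, 68, 68, 68]
  [68, 68, 68, 68]
  [77, 77, 77, 81]
Key observation: the optimum is the walk 1->0->3->2->1->0, with weight 91 min 68 min 77 min 83 min 91 = 68.
Optimal value attained by: walk 1->0->3->2->1->0.
Answer: (C^⊗5)[1][0] = 68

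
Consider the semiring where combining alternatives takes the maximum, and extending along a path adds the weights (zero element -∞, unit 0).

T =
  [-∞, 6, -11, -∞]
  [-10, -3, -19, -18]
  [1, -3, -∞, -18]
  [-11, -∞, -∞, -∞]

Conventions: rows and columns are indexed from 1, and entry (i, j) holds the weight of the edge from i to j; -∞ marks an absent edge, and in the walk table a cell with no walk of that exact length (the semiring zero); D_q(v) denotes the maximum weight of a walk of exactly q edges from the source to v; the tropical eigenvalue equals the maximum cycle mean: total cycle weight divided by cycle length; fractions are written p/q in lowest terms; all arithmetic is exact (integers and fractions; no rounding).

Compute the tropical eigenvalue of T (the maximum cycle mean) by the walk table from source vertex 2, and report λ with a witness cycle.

q=0: [-∞, 0, -∞, -∞]
q=1: [-10, -3, -19, -18]
q=2: [-13, -4, -21, -21]
q=3: [-14, -7, -23, -22]
q=4: [-17, -8, -25, -25]
Optimal cycle mean attained by: cycle 1->2->1, total 6 + (-10), length 2.
Answer: λ = -2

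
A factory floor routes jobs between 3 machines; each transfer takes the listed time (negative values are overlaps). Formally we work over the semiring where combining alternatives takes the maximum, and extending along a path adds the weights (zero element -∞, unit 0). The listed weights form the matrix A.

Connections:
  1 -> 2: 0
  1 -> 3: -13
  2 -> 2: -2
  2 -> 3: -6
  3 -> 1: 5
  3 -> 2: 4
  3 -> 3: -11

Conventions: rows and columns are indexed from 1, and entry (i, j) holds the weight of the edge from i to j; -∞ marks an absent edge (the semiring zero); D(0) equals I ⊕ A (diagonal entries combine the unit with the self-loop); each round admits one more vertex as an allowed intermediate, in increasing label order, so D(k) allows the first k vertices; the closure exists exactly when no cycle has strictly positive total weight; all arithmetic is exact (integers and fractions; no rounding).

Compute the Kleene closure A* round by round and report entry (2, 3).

D(0):
  [0, 0, -13]
  [-∞, 0, -6]
  [5, 4, 0]
D(1):
  [0, 0, -13]
  [-∞, 0, -6]
  [5, 5, 0]
D(2):
  [0, 0, -6]
  [-∞, 0, -6]
  [5, 5, 0]
D(3):
  [0, 0, -6]
  [-1, 0, -6]
  [5, 5, 0]
Answer: A*[2][3] = -6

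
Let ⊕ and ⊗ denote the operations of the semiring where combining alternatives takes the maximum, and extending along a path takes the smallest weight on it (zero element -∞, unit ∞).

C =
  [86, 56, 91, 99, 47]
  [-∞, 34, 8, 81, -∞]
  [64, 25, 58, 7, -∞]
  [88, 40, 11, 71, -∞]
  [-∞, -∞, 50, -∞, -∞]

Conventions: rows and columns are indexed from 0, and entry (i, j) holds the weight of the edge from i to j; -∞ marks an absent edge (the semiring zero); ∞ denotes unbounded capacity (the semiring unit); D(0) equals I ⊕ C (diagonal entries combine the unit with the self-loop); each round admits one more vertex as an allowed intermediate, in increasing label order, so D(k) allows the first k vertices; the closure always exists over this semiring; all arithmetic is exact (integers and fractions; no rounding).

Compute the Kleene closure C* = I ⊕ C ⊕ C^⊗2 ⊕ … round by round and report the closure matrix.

D(0):
  [∞, 56, 91, 99, 47]
  [-∞, ∞, 8, 81, -∞]
  [64, 25, ∞, 7, -∞]
  [88, 40, 11, ∞, -∞]
  [-∞, -∞, 50, -∞, ∞]
D(1):
  [∞, 56, 91, 99, 47]
  [-∞, ∞, 8, 81, -∞]
  [64, 56, ∞, 64, 47]
  [88, 56, 88, ∞, 47]
  [-∞, -∞, 50, -∞, ∞]
D(2):
  [∞, 56, 91, 99, 47]
  [-∞, ∞, 8, 81, -∞]
  [64, 56, ∞, 64, 47]
  [88, 56, 88, ∞, 47]
  [-∞, -∞, 50, -∞, ∞]
D(3):
  [∞, 56, 91, 99, 47]
  [8, ∞, 8, 81, 8]
  [64, 56, ∞, 64, 47]
  [88, 56, 88, ∞, 47]
  [50, 50, 50, 50, ∞]
D(4):
  [∞, 56, 91, 99, 47]
  [81, ∞, 81, 81, 47]
  [64, 56, ∞, 64, 47]
  [88, 56, 88, ∞, 47]
  [50, 50, 50, 50, ∞]
D(5):
  [∞, 56, 91, 99, 47]
  [81, ∞, 81, 81, 47]
  [64, 56, ∞, 64, 47]
  [88, 56, 88, ∞, 47]
  [50, 50, 50, 50, ∞]
Answer: C* = [[∞, 56, 91, 99, 47], [81, ∞, 81, 81, 47], [64, 56, ∞, 64, 47], [88, 56, 88, ∞, 47], [50, 50, 50, 50, ∞]]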